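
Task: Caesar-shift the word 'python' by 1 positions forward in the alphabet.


Shift each letter by 1: p -> q, y -> z, t -> u, h -> i, o -> p, n -> o. Result: 'qzuipo'.

qzuipo


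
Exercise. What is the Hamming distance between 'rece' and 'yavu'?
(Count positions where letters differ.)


Alignment:
Position 1: 'r' vs 'y' = DIFFER
Position 2: 'e' vs 'a' = DIFFER
Position 3: 'c' vs 'v' = DIFFER
Position 4: 'e' vs 'u' = DIFFER
Total differences: 4

4


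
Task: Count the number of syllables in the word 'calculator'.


Break 'calculator' into syllables: cal-cu-la-tor -> cal | cu | la | tor = 4 syllables

4 syllables


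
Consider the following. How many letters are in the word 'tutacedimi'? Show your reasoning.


Spell out 'tutacedimi' and number each letter: t(1), u(2), t(3), a(4), c(5), e(6), d(7), i(8), m(9), i(10). Total: 10 letters.

10


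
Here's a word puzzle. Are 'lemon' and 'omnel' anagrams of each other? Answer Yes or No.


Sorted letters of 'lemon': 'elmno'
Sorted letters of 'omnel': 'elmno'
They match.

Yes


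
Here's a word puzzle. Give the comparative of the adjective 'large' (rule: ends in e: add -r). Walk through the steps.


Apply comparative formation (ends in e: add -r): 'large' -> 'larger'.

larger


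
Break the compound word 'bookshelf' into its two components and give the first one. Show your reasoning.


Split 'bookshelf' into 'book' + 'shelf'. The first part is 'book'.

book


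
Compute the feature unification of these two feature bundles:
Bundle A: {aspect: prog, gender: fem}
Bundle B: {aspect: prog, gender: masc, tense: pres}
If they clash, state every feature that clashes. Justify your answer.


Compare features:
aspect: A=prog vs B=prog -> unified: prog
gender: A=fem vs B=masc -> CLASH
tense: A=_ vs B=pres -> unified: pres
Clash detected on feature 'gender' (fem vs masc); unification fails.

CLASH on 'gender' (fem vs masc)


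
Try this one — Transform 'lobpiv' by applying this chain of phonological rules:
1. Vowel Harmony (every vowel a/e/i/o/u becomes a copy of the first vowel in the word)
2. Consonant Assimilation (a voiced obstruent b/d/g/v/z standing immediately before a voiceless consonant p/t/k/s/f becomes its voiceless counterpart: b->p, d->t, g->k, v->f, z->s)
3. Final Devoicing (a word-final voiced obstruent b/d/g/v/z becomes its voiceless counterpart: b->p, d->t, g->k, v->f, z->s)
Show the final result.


Starting form: 'lobpiv'
Rule 1: Vowel Harmony: all vowels become 'o' (matching first vowel). 'lobpiv' -> 'lobpov'
Rule 2: Consonant Assimilation: voiced obstruent before voiceless consonant becomes voiceless ('bp' -> 'pp'). 'lobpov' -> 'loppov'
Rule 3: Final Devoicing: word-final voiced obstruent 'v' becomes voiceless 'f'. 'loppov' -> 'loppof'
Final form: 'loppof'

loppof


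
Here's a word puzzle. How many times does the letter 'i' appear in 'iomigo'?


Letter 'i' in 'iomigo': found at position(s) 1, 4 = 2 occurrence(s).

2


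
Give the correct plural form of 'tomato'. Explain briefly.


Apply rule: Add -es (consonant + o). 'tomato' becomes 'tomatoes'.

tomatoes


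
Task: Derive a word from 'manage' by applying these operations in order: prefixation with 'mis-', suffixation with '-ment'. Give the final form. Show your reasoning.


Step 1: Add prefix 'mis-' to 'manage' = 'mismanage'
Step 2: Add suffix '-ment' to 'mismanage' = 'mismanagement'

mismanagement


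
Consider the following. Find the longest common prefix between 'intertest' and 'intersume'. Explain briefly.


Compare from the start: 5 characters match: 'inter'. Mismatch at position 6: 't' vs 's'.

inter


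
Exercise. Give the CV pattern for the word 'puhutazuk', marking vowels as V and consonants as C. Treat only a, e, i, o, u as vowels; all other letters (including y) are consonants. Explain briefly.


Letter mapping: p = C, u = V, h = C, u = V, t = C, a = V, z = C, u = V, k = C.

CVCVCVCVC


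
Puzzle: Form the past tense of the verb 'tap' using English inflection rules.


Apply rule: Double final consonant and add -ed. 'tap' becomes 'tapped'.

tapped


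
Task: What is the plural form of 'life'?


Apply rule: Change -fe to -ves. 'life' becomes 'lives'.

lives


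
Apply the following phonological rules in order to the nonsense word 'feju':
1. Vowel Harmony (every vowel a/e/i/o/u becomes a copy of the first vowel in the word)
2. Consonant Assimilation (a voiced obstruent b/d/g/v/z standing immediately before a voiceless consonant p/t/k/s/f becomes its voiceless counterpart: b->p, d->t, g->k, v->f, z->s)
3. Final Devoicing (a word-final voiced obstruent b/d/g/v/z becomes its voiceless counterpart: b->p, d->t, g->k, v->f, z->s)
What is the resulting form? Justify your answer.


Starting form: 'feju'
Rule 1: Vowel Harmony: all vowels become 'e' (matching first vowel). 'feju' -> 'feje'
Rule 2: Consonant Assimilation: no voiced obstruent (b/d/g/v/z) stands immediately before a voiceless consonant (p/t/k/s/f). No change.
Rule 3: Final Devoicing: the word ends in the vowel 'e', not a consonant. No change.
Final form: 'feje'

feje


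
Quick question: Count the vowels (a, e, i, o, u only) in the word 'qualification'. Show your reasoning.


Vowels in 'qualification': u, a, i, i, a, i, o = 7 vowels.

7


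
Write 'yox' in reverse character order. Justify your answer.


Reverse 'yox' character by character: 'xoy'.

xoy


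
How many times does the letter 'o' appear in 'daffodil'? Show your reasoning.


Letter 'o' in 'daffodil': found at position(s) 5 = 1 occurrence(s).

1


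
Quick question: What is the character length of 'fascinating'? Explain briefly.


Spell out 'fascinating' and number each letter: f(1), a(2), s(3), c(4), i(5), n(6), a(7), t(8), i(9), n(10), g(11). Total: 11 letters.

11


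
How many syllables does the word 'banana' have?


Break 'banana' into syllables: ba-na-na -> ba | na | na = 3 syllables

3 syllables


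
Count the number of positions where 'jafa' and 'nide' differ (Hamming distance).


Alignment:
Position 1: 'j' vs 'n' = DIFFER
Position 2: 'a' vs 'i' = DIFFER
Position 3: 'f' vs 'd' = DIFFER
Position 4: 'a' vs 'e' = DIFFER
Total differences: 4

4


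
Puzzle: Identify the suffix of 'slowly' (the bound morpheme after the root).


The word 'slowly' = 'slow' (root) + '-ly' (suffix). The suffix is '-ly'.

ly


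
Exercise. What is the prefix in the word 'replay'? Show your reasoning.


The word 'replay' = 're' (prefix) + 'play' (root). The prefix is 're'.

re


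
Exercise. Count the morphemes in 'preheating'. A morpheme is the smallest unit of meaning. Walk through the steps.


Decomposition: pre- (prefix) + heat (root) + -ing (suffix) = 3 morpheme(s)

3 morphemes


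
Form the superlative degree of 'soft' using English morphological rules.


Apply superlative formation (add -est): 'soft' -> 'softest'.

softest


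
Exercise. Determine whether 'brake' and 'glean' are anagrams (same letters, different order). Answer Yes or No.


Sorted letters of 'brake': 'abekr'
Sorted letters of 'glean': 'aegln'
They do not match.

No


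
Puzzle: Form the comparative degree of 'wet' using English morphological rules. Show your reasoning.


Apply comparative formation (double final consonant, add -er): 'wet' -> 'wetter'.

wetter


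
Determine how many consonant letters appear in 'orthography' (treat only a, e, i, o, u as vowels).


Consonants in 'orthography': r, t, h, g, r, p, h, y = 8 consonants.

8


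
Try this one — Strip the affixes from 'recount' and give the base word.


Remove prefix 're' from 'recount' to get root 'count'.

count


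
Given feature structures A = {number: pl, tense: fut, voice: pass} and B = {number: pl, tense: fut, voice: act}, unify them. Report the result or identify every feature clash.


Compare features:
number: A=pl vs B=pl -> unified: pl
tense: A=fut vs B=fut -> unified: fut
voice: A=pass vs B=act -> CLASH
Clash detected on feature 'voice' (pass vs act); unification fails.

CLASH on 'voice' (pass vs act)


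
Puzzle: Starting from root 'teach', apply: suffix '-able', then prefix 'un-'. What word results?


Step 1: Add suffix '-able' to 'teach' = 'teachable'
Step 2: Add prefix 'un-' to 'teachable' = 'unteachable'

unteachable


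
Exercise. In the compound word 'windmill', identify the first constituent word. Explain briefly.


Split 'windmill' into 'wind' + 'mill'. The first part is 'wind'.

wind


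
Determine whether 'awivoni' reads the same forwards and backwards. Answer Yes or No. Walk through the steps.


Forward: 'awivoni'
Reversed: 'inoviwa'
They differ.

No


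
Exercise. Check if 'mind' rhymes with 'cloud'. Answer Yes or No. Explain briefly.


Rime (stressed vowel + following sounds) of 'mind': -ind = /aɪnd/
Rime of 'cloud': -oud = /aʊd/
/aɪnd/ and /aʊd/ are different ending sounds, so the words do not rhyme.

No


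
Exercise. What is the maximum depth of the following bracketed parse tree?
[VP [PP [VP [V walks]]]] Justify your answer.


Count bracket nesting levels:
'[' at pos 0: depth = 1
'[' at pos 4: depth = 2
'[' at pos 8: depth = 3
'[' at pos 12: depth = 4
Maximum depth reached: 4

4


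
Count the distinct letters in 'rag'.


Unique letters in 'rag': {a, g, r} = 3 distinct letters.

3


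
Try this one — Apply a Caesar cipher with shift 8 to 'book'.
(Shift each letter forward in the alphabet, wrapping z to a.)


Shift each letter by 8: b -> j, o -> w, o -> w, k -> s. Result: 'jwws'.

jwws


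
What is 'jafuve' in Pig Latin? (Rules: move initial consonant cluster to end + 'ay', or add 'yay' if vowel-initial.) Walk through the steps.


'jafuve': move consonant cluster 'j' to end and add 'ay': 'afuvejay'.

afuvejay


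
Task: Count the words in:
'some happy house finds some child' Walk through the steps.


Split into words: some | happy | house | finds | some | child = 6 words.

6


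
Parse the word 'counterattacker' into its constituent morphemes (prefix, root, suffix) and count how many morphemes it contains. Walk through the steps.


Step 1: Identify prefix: 'counter' (meaning: against)
Step 2: Identify root: 'attack'
Step 3: Identify suffix(es): 'er'
Decomposition: counter- (prefix: against) + attack (root) + -er (suffix: one who)
Total morphemes: 3

3 morphemes (counter- (prefix: against) + attack (root) + -er (suffix: one who))


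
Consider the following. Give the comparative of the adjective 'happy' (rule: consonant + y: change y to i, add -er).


Apply comparative formation (consonant + y: change y to i, add -er): 'happy' -> 'happier'.

happier


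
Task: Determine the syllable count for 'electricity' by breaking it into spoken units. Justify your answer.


Break 'electricity' into syllables: e-lec-tric-i-ty -> e | lec | tric | i | ty = 5 syllables

5 syllables


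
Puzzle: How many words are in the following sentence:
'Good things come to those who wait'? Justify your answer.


Split into words: Good | things | come | to | those | who | wait = 7 words.

7


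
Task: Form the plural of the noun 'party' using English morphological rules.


Apply rule: Change -y to -ies (consonant + y). 'party' becomes 'parties'.

parties


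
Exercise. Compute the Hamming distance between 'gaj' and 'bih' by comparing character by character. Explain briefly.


Alignment:
Position 1: 'g' vs 'b' = DIFFER
Position 2: 'a' vs 'i' = DIFFER
Position 3: 'j' vs 'h' = DIFFER
Total differences: 3

3


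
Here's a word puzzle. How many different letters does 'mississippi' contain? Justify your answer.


Unique letters in 'mississippi': {i, m, p, s} = 4 distinct letters.

4


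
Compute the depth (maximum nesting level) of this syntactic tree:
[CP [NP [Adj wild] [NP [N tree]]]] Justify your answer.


Count bracket nesting levels:
'[' at pos 0: depth = 1
'[' at pos 4: depth = 2
'[' at pos 8: depth = 3
'[' at pos 19: depth = 3
'[' at pos 23: depth = 4
Maximum depth reached: 4

4


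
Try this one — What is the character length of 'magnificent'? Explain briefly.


Spell out 'magnificent' and number each letter: m(1), a(2), g(3), n(4), i(5), f(6), i(7), c(8), e(9), n(10), t(11). Total: 11 letters.

11


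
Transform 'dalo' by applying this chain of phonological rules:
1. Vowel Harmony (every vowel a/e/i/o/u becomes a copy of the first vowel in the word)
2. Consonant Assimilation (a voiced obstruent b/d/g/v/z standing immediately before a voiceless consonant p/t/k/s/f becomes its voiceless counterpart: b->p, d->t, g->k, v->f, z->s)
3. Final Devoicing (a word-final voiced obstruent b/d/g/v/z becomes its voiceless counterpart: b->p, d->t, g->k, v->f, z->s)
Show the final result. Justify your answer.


Starting form: 'dalo'
Rule 1: Vowel Harmony: all vowels become 'a' (matching first vowel). 'dalo' -> 'dala'
Rule 2: Consonant Assimilation: no voiced obstruent (b/d/g/v/z) stands immediately before a voiceless consonant (p/t/k/s/f). No change.
Rule 3: Final Devoicing: the word ends in the vowel 'a', not a consonant. No change.
Final form: 'dala'

dala


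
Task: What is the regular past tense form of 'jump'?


Apply rule: Add -ed. 'jump' becomes 'jumped'.

jumped


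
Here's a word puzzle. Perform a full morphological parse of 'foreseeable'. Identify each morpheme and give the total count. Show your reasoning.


Step 1: Identify prefix: 'fore' (meaning: before/front)
Step 2: Identify root: 'see'
Step 3: Identify suffix(es): 'able'
Decomposition: fore- (prefix: before/front) + see (root) + -able (suffix: capable of)
Total morphemes: 3

3 morphemes (fore- (prefix: before/front) + see (root) + -able (suffix: capable of))


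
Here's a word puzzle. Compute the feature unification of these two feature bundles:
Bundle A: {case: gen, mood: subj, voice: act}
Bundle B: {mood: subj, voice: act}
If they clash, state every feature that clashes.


Compare features:
case: A=gen vs B=_ -> unified: gen
mood: A=subj vs B=subj -> unified: subj
voice: A=act vs B=act -> unified: act
No clashes found.

Unified: {case: gen, mood: subj, voice: act}


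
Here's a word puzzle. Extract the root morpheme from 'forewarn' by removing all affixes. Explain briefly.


Remove prefix 'fore' from 'forewarn' to get root 'warn'.

warn


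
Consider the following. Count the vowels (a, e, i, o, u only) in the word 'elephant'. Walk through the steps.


Vowels in 'elephant': e, e, a = 3 vowels.

3


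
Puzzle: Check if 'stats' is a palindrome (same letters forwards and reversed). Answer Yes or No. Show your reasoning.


Forward: 'stats'
Reversed: 'stats'
They are identical.

Yes


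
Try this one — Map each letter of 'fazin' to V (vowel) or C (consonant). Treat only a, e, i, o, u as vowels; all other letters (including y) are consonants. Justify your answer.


Letter mapping: f = C, a = V, z = C, i = V, n = C.

CVCVC


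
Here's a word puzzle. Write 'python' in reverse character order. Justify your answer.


Reverse 'python' character by character: 'nohtyp'.

nohtyp


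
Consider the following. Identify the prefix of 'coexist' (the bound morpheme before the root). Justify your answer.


The word 'coexist' = 'co' (prefix) + 'exist' (root). The prefix is 'co'.

co


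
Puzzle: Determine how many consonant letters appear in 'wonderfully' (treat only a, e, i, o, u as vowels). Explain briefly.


Consonants in 'wonderfully': w, n, d, r, f, l, l, y = 8 consonants.

8


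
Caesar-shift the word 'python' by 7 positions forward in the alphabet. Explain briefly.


Shift each letter by 7: p -> w, y -> f, t -> a, h -> o, o -> v, n -> u. Result: 'wfaovu'.

wfaovu


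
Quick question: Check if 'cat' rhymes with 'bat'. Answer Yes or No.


Rime (stressed vowel + following sounds) of 'cat': -at = /æt/
Rime of 'bat': -at = /æt/
/æt/ and /æt/ are the same ending sound, so the words rhyme.

Yes


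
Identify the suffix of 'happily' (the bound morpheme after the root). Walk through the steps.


The word 'happily' = 'happy' (root) + '-ly' (suffix). The suffix is '-ly'.

ly


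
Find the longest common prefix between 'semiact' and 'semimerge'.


Compare from the start: 4 characters match: 'semi'. Mismatch at position 5: 'a' vs 'm'.

semi


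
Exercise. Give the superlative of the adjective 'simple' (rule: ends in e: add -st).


Apply superlative formation (ends in e: add -st): 'simple' -> 'simplest'.

simplest


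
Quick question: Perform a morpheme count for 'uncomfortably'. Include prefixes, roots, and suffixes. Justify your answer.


Decomposition: un- (prefix) + comfort (root) + -able (suffix) + -ly (suffix) = 4 morpheme(s)

4 morphemes


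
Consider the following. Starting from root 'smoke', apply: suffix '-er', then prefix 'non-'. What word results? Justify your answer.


Step 1: Add suffix '-er' to 'smoke' = 'smoker'
Step 2: Add prefix 'non-' to 'smoker' = 'nonsmoker'

nonsmoker


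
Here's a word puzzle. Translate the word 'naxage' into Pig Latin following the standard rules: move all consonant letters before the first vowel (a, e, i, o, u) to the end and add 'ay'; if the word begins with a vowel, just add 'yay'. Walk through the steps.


'naxage': move consonant cluster 'n' to end and add 'ay': 'axagenay'.

axagenay


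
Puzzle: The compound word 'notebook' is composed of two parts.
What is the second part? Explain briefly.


Split 'notebook' into 'note' + 'book'. The second part is 'book'.

book


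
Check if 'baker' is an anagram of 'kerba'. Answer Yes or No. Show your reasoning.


Sorted letters of 'baker': 'abekr'
Sorted letters of 'kerba': 'abekr'
They match.

Yes


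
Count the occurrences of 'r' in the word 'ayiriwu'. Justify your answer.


Letter 'r' in 'ayiriwu': found at position(s) 4 = 1 occurrence(s).

1


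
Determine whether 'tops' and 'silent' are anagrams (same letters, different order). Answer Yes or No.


Sorted letters of 'tops': 'opst'
Sorted letters of 'silent': 'eilnst'
They do not match.

No


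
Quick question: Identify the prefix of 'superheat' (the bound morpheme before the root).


The word 'superheat' = 'super' (prefix) + 'heat' (root). The prefix is 'super'.

super


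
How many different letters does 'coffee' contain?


Unique letters in 'coffee': {c, e, f, o} = 4 distinct letters.

4


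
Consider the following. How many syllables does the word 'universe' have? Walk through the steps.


Break 'universe' into syllables: u-ni-verse -> u | ni | verse = 3 syllables

3 syllables


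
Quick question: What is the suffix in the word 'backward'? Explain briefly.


The word 'backward' = 'back' (root) + '-ward' (suffix). The suffix is '-ward'.

ward


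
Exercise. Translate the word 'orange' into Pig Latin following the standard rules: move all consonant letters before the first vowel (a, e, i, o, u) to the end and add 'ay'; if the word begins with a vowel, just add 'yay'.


'orange' starts with a vowel, so add 'yay': 'orangeyay'.

orangeyay


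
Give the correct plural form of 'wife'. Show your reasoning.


Apply rule: Change -fe to -ves. 'wife' becomes 'wives'.

wives


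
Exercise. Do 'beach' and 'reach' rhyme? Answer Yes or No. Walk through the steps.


Rime (stressed vowel + following sounds) of 'beach': -each = /iːtʃ/
Rime of 'reach': -each = /iːtʃ/
/iːtʃ/ and /iːtʃ/ are the same ending sound, so the words rhyme.

Yes


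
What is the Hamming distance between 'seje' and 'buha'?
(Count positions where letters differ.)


Alignment:
Position 1: 's' vs 'b' = DIFFER
Position 2: 'e' vs 'u' = DIFFER
Position 3: 'j' vs 'h' = DIFFER
Position 4: 'e' vs 'a' = DIFFER
Total differences: 4

4


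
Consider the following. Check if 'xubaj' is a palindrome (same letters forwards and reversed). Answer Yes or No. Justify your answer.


Forward: 'xubaj'
Reversed: 'jabux'
They differ.

No


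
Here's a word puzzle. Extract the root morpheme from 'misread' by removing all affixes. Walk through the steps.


Remove prefix 'mis' from 'misread' to get root 'read'.

read


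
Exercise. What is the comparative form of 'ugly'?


Apply comparative formation (consonant + y: change y to i, add -er): 'ugly' -> 'uglier'.

uglier


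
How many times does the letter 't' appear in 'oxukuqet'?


Letter 't' in 'oxukuqet': found at position(s) 8 = 1 occurrence(s).

1


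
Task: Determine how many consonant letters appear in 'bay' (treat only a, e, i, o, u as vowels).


Consonants in 'bay': b, y = 2 consonants.

2


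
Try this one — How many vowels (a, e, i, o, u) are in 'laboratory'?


Vowels in 'laboratory': a, o, a, o = 4 vowels.

4


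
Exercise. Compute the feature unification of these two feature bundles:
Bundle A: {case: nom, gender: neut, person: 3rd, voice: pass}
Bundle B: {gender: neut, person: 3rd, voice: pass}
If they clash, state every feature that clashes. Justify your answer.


Compare features:
case: A=nom vs B=_ -> unified: nom
gender: A=neut vs B=neut -> unified: neut
person: A=3rd vs B=3rd -> unified: 3rd
voice: A=pass vs B=pass -> unified: pass
No clashes found.

Unified: {case: nom, gender: neut, person: 3rd, voice: pass}


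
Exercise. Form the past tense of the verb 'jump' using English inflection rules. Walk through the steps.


Apply rule: Add -ed. 'jump' becomes 'jumped'.

jumped


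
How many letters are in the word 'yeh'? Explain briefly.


Spell out 'yeh' and number each letter: y(1), e(2), h(3). Total: 3 letters.

3


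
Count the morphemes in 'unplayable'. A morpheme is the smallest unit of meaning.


Decomposition: un- (prefix) + play (root) + -able (suffix) = 3 morpheme(s)

3 morphemes


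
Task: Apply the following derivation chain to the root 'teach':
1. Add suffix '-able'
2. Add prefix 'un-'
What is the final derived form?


Step 1: Add suffix '-able' to 'teach' = 'teachable'
Step 2: Add prefix 'un-' to 'teachable' = 'unteachable'

unteachable


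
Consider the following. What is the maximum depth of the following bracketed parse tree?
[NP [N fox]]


Count bracket nesting levels:
'[' at pos 0: depth = 1
'[' at pos 4: depth = 2
Maximum depth reached: 2

2


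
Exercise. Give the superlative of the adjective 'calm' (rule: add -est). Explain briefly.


Apply superlative formation (add -est): 'calm' -> 'calmest'.

calmest


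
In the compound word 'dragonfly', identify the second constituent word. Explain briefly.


Split 'dragonfly' into 'dragon' + 'fly'. The second part is 'fly'.

fly


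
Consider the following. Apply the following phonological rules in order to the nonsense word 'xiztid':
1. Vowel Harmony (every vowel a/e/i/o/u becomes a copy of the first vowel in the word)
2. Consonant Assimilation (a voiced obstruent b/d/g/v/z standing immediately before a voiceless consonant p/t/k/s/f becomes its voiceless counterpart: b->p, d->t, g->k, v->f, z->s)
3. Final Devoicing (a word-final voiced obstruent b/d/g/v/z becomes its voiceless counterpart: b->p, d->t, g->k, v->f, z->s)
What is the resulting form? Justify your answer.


Starting form: 'xiztid'
Rule 1: Vowel Harmony: all vowels already match. No change.
Rule 2: Consonant Assimilation: voiced obstruent before voiceless consonant becomes voiceless ('zt' -> 'st'). 'xiztid' -> 'xistid'
Rule 3: Final Devoicing: word-final voiced obstruent 'd' becomes voiceless 't'. 'xistid' -> 'xistit'
Final form: 'xistit'

xistit


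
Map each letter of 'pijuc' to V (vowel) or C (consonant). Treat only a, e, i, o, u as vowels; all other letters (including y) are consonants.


Letter mapping: p = C, i = V, j = C, u = V, c = C.

CVCVC


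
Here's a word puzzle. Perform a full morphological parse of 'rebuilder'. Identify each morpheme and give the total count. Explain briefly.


Step 1: Identify prefix: 're' (meaning: again)
Step 2: Identify root: 'build'
Step 3: Identify suffix(es): 'er'
Decomposition: re- (prefix: again) + build (root) + -er (suffix: one who)
Total morphemes: 3

3 morphemes (re- (prefix: again) + build (root) + -er (suffix: one who))


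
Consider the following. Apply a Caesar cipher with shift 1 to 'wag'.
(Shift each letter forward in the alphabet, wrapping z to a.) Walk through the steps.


Shift each letter by 1: w -> x, a -> b, g -> h. Result: 'xbh'.

xbh


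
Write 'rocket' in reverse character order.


Reverse 'rocket' character by character: 'tekcor'.

tekcor


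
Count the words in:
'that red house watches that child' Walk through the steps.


Split into words: that | red | house | watches | that | child = 6 words.

6


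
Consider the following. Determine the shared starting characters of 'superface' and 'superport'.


Compare from the start: 5 characters match: 'super'. Mismatch at position 6: 'f' vs 'p'.

super


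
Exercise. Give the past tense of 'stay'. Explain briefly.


Apply rule: Add -ed. 'stay' becomes 'stayed'.

stayed


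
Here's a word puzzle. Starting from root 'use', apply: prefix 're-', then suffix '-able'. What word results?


Step 1: Add prefix 're-' to 'use' = 'reuse'
Step 2: Add suffix '-able' to 'reuse' = 'reusable'

reusable


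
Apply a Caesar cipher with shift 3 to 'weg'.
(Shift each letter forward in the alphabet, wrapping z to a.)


Shift each letter by 3: w -> z, e -> h, g -> j. Result: 'zhj'.

zhj


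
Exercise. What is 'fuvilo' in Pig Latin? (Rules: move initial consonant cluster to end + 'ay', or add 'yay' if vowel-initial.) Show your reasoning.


'fuvilo': move consonant cluster 'f' to end and add 'ay': 'uvilofay'.

uvilofay


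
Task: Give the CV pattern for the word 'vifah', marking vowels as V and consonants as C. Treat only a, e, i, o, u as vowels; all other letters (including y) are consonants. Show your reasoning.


Letter mapping: v = C, i = V, f = C, a = V, h = C.

CVCVC


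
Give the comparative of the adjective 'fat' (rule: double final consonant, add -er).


Apply comparative formation (double final consonant, add -er): 'fat' -> 'fatter'.

fatter


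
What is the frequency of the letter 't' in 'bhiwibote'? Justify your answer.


Letter 't' in 'bhiwibote': found at position(s) 8 = 1 occurrence(s).

1


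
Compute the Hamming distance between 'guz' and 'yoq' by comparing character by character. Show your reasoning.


Alignment:
Position 1: 'g' vs 'y' = DIFFER
Position 2: 'u' vs 'o' = DIFFER
Position 3: 'z' vs 'q' = DIFFER
Total differences: 3

3


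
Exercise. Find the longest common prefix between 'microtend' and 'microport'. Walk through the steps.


Compare from the start: 5 characters match: 'micro'. Mismatch at position 6: 't' vs 'p'.

micro


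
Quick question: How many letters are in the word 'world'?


Spell out 'world' and number each letter: w(1), o(2), r(3), l(4), d(5). Total: 5 letters.

5


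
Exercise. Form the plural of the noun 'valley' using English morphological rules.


Apply rule: Add -s. 'valley' becomes 'valleys'.

valleys


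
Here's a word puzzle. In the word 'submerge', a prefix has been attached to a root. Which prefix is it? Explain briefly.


The word 'submerge' = 'sub' (prefix) + 'merge' (root). The prefix is 'sub'.

sub


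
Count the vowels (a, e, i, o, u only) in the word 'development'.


Vowels in 'development': e, e, o, e = 4 vowels.

4


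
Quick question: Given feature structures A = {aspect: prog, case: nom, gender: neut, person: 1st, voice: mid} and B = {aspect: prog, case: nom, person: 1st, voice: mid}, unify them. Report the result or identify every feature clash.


Compare features:
aspect: A=prog vs B=prog -> unified: prog
case: A=nom vs B=nom -> unified: nom
gender: A=neut vs B=_ -> unified: neut
person: A=1st vs B=1st -> unified: 1st
voice: A=mid vs B=mid -> unified: mid
No clashes found.

Unified: {aspect: prog, case: nom, gender: neut, person: 1st, voice: mid}


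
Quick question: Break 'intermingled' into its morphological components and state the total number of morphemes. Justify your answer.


Step 1: Identify prefix: 'inter' (meaning: between)
Step 2: Identify root: 'mingle'
Step 3: Identify suffix(es): 'ed'
Decomposition: inter- (prefix: between) + mingle (root) + -ed (suffix: past)
Total morphemes: 3

3 morphemes (inter- (prefix: between) + mingle (root) + -ed (suffix: past))


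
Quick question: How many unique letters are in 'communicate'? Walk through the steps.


Unique letters in 'communicate': {a, c, e, i, m, n, o, t, u} = 9 distinct letters.

9


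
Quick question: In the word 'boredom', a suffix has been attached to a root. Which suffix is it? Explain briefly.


The word 'boredom' = 'bore' (root) + '-dom' (suffix). The suffix is '-dom'.

dom


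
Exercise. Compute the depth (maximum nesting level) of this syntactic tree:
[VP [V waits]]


Count bracket nesting levels:
'[' at pos 0: depth = 1
'[' at pos 4: depth = 2
Maximum depth reached: 2

2


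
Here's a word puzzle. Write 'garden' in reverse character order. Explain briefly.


Reverse 'garden' character by character: 'nedrag'.

nedrag


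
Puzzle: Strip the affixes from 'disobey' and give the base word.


Remove prefix 'dis' from 'disobey' to get root 'obey'.

obey


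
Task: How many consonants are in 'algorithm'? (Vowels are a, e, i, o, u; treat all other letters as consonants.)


Consonants in 'algorithm': l, g, r, t, h, m = 6 consonants.

6


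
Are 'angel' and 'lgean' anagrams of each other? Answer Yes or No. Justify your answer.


Sorted letters of 'angel': 'aegln'
Sorted letters of 'lgean': 'aegln'
They match.

Yes


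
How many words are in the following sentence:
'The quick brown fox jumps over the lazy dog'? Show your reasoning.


Split into words: The | quick | brown | fox | jumps | over | the | lazy | dog = 9 words.

9


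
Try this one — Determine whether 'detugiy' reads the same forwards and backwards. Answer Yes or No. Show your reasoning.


Forward: 'detugiy'
Reversed: 'yiguted'
They differ.

No


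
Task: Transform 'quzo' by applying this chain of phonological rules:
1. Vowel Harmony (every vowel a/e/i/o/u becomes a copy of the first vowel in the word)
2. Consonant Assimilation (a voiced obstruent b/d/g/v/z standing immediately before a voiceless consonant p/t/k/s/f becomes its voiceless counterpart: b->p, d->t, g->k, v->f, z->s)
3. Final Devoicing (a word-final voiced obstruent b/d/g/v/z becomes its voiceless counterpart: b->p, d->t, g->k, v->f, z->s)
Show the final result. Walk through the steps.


Starting form: 'quzo'
Rule 1: Vowel Harmony: all vowels become 'u' (matching first vowel). 'quzo' -> 'quzu'
Rule 2: Consonant Assimilation: no voiced obstruent (b/d/g/v/z) stands immediately before a voiceless consonant (p/t/k/s/f). No change.
Rule 3: Final Devoicing: the word ends in the vowel 'u', not a consonant. No change.
Final form: 'quzu'

quzu


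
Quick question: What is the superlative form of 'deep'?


Apply superlative formation (add -est): 'deep' -> 'deepest'.

deepest


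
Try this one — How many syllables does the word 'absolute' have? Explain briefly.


Break 'absolute' into syllables: ab-so-lute -> ab | so | lute = 3 syllables

3 syllables


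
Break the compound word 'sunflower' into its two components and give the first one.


Split 'sunflower' into 'sun' + 'flower'. The first part is 'sun'.

sun


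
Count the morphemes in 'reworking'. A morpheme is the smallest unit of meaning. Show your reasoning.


Decomposition: re- (prefix) + work (root) + -ing (suffix) = 3 morpheme(s)

3 morphemes


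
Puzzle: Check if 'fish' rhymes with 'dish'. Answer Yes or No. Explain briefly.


Rime (stressed vowel + following sounds) of 'fish': -ish = /ɪʃ/
Rime of 'dish': -ish = /ɪʃ/
/ɪʃ/ and /ɪʃ/ are the same ending sound, so the words rhyme.

Yes


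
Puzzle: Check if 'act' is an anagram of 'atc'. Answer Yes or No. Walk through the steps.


Sorted letters of 'act': 'act'
Sorted letters of 'atc': 'act'
They match.

Yes


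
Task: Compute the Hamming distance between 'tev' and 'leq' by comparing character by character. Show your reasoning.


Alignment:
Position 1: 't' vs 'l' = DIFFER
Position 2: 'e' vs 'e' = match
Position 3: 'v' vs 'q' = DIFFER
Total differences: 2

2


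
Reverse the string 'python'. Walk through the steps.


Reverse 'python' character by character: 'nohtyp'.

nohtyp


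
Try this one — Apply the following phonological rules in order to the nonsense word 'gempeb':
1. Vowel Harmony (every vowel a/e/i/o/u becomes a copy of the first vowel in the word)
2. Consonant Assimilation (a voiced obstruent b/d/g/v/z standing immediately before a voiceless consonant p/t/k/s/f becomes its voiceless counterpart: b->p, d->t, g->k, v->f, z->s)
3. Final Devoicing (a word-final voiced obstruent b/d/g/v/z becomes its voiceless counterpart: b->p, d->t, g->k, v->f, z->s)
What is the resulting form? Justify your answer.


Starting form: 'gempeb'
Rule 1: Vowel Harmony: all vowels already match. No change.
Rule 2: Consonant Assimilation: no voiced obstruent (b/d/g/v/z) stands immediately before a voiceless consonant (p/t/k/s/f). No change.
Rule 3: Final Devoicing: word-final voiced obstruent 'b' becomes voiceless 'p'. 'gempeb' -> 'gempep'
Final form: 'gempep'

gempep


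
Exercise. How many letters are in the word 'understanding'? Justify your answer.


Spell out 'understanding' and number each letter: u(1), n(2), d(3), e(4), r(5), s(6), t(7), a(8), n(9), d(10), i(11), n(12), g(13). Total: 13 letters.

13


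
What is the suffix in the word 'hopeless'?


The word 'hopeless' = 'hope' (root) + '-less' (suffix). The suffix is '-less'.

less


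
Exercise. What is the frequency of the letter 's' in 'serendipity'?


Letter 's' in 'serendipity': found at position(s) 1 = 1 occurrence(s).

1


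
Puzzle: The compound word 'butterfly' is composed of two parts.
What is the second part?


Split 'butterfly' into 'butter' + 'fly'. The second part is 'fly'.

fly


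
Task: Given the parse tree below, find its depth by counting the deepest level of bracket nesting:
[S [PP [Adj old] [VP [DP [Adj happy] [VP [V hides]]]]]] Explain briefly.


Count bracket nesting levels:
'[' at pos 0: depth = 1
'[' at pos 3: depth = 2
'[' at pos 7: depth = 3
'[' at pos 17: depth = 3
'[' at pos 21: depth = 4
'[' at pos 25: depth = 5
'[' at pos 37: depth = 5
'[' at pos 41: depth = 6
Maximum depth reached: 6

6


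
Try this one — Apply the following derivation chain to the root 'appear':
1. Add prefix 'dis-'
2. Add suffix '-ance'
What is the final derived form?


Step 1: Add prefix 'dis-' to 'appear' = 'disappear'
Step 2: Add suffix '-ance' to 'disappear' = 'disappearance'

disappearance


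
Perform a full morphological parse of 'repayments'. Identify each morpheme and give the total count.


Step 1: Identify prefix: 're' (meaning: again)
Step 2: Identify root: 'pay'
Step 3: Identify suffix(es): 'ment, s'
Decomposition: re- (prefix: again) + pay (root) + -ment (suffix: action/result) + -s (plural)
Total morphemes: 4

4 morphemes (re- (prefix: again) + pay (root) + -ment (suffix: action/result) + -s (plural))


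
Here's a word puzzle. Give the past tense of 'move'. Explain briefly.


Apply rule: Add -d (word ends in -e). 'move' becomes 'moved'.

moved


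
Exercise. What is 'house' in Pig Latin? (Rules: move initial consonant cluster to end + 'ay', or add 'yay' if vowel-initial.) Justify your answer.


'house': move consonant cluster 'h' to end and add 'ay': 'ousehay'.

ousehay


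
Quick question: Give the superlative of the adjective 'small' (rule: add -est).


Apply superlative formation (add -est): 'small' -> 'smallest'.

smallest


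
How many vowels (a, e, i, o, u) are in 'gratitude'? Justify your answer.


Vowels in 'gratitude': a, i, u, e = 4 vowels.

4


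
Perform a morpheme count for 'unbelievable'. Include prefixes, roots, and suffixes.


Decomposition: un- (prefix) + believe (root) + -able (suffix) = 3 morpheme(s)

3 morphemes


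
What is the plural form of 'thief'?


Apply rule: Change -f to -ves. 'thief' becomes 'thieves'.

thieves


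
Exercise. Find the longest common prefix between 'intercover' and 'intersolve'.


Compare from the start: 5 characters match: 'inter'. Mismatch at position 6: 'c' vs 's'.

inter


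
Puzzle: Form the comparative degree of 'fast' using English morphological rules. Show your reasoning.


Apply comparative formation (add -er): 'fast' -> 'faster'.

faster


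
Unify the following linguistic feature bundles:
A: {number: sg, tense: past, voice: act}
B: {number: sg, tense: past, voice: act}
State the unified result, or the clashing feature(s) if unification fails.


Compare features:
number: A=sg vs B=sg -> unified: sg
tense: A=past vs B=past -> unified: past
voice: A=act vs B=act -> unified: act
No clashes found.

Unified: {number: sg, tense: past, voice: act}


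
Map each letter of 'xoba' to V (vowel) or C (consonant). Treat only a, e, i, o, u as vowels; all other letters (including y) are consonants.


Letter mapping: x = C, o = V, b = C, a = V.

CVCV


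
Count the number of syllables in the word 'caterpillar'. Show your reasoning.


Break 'caterpillar' into syllables: cat-er-pil-lar -> cat | er | pil | lar = 4 syllables

4 syllables


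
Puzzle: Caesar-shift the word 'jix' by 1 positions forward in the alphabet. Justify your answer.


Shift each letter by 1: j -> k, i -> j, x -> y. Result: 'kjy'.

kjy


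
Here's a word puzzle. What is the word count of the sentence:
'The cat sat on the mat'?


Split into words: The | cat | sat | on | the | mat = 6 words.

6


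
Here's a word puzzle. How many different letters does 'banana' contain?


Unique letters in 'banana': {a, b, n} = 3 distinct letters.

3


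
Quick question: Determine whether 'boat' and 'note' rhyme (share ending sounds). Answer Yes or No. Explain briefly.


Rime (stressed vowel + following sounds) of 'boat': -oat = /oʊt/
Rime of 'note': -ote = /oʊt/
/oʊt/ and /oʊt/ are the same ending sound, so the words rhyme.

Yes


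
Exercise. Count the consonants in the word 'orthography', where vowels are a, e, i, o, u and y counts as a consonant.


Consonants in 'orthography': r, t, h, g, r, p, h, y = 8 consonants.

8


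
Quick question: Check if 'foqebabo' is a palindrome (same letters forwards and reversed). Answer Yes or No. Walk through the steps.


Forward: 'foqebabo'
Reversed: 'obabeqof'
They differ.

No


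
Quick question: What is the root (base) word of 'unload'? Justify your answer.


Remove prefix 'un' from 'unload' to get root 'load'.

load


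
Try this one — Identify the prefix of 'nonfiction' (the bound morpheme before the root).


The word 'nonfiction' = 'non' (prefix) + 'fiction' (root). The prefix is 'non'.

non


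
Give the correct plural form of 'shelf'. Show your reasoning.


Apply rule: Change -f to -ves. 'shelf' becomes 'shelves'.

shelves


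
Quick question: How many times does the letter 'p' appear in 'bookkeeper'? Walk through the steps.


Letter 'p' in 'bookkeeper': found at position(s) 8 = 1 occurrence(s).

1


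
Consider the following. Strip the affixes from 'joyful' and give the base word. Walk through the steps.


Remove suffix '-ful' from 'joyful' to get root 'joy'.

joy


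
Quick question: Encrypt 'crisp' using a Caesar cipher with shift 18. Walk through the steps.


Shift each letter by 18: c -> u, r -> j, i -> a, s -> k, p -> h. Result: 'ujakh'.

ujakh


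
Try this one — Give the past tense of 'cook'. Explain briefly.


Apply rule: Add -ed. 'cook' becomes 'cooked'.

cooked
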